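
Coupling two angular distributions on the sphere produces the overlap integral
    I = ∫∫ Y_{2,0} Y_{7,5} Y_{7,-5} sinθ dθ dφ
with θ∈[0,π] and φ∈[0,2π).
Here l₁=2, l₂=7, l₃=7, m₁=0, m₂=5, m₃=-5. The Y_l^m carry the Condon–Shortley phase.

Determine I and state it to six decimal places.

m-sum 0 ✓  L=16 even ✓  5≤7≤9 ✓
Π(2lᵢ+1) = 5×15×15 = 1125
triangle coeff Δ(2,7,7) = 1/185640
Σ_t [0,2]: t=0:+1/2419200 t=1:−1/518400 t=2:+1/2419200 = -1/907200
(3j)²=56/3315 [(2 7 7; 0 0 0)], sign=+1
Σ_t [0,2]: t=0:+1/1916006400 t=1:−1/39916800 t=2:+1/29030400 = 19/1916006400
(3j)²=361/185640 [(2 7 7; 0 5 -5)], sign=+1
⇒ 4πI² = 1805/48841
I = (+1)√(1805/48841/(4π)) = 0.05423022

0.054230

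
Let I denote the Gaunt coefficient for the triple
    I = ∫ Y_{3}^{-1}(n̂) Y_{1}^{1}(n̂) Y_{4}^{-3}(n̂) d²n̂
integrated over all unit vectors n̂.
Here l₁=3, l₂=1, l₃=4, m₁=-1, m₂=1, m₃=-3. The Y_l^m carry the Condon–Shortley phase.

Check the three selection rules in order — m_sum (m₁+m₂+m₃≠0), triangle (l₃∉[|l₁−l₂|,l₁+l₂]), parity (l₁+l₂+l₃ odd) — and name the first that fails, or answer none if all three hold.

azimuthal sum: -1 + 1 − 3 = -3  ✗
2 ≤ 4 ≤ 4 (triangle on l)
L = 3 + 1 + 4 = 8 (even)

m_sum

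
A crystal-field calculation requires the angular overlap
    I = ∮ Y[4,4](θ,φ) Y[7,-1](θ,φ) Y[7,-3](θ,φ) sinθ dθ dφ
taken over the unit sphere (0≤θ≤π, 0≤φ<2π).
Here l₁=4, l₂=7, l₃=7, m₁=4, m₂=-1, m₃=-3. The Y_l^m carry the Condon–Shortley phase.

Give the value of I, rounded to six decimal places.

Rules hold: Σm=0, L=18 even, 3≤7≤11.
N = 9·15·15 = 2025
Δ = 4!·4!·10!/19! = 1/58198140
Racah Σ t=0..4: t=0:+1/17418240 t=1:−1/622080 t=2:+1/230400 t=3:−1/622080 t=4:+1/17418240 = 1/806400
⇒ 3j(4 7 7; 0 0 0)² = 2268/230945, sgn -1
Racah Σ t=0..0: t=0:+1/9953280 = 1/9953280
⇒ 3j(4 7 7; 4 -1 -3)² = 2450/138567, sgn +1
4πI² = N·(3j₀)²·(3jₘ)² = 750141000/2133423721
I = -1·√(0.351614/4π) = -0.16727381

-0.167274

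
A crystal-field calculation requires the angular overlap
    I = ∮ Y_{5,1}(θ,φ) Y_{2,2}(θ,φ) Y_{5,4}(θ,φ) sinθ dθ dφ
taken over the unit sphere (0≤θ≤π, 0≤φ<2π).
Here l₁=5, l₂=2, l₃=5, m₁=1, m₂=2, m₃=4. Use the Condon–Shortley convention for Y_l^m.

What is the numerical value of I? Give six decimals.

Σmᵢ = 7 ≠ 0, so the φ-integral vanishes; I = 0

0.000000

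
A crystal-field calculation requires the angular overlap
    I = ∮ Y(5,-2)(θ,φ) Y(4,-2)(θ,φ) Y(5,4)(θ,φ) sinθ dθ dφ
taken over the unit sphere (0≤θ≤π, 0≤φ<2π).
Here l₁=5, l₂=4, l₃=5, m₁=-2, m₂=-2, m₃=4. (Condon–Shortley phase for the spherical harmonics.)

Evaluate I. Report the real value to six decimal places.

m-sum 0 ✓  L=14 even ✓  1≤5≤9 ✓
Π(2lᵢ+1) = 11×9×11 = 1089
triangle coeff Δ(5,4,5) = 1/3153150
Σ_t [0,4]: t=0:+1/69120 t=1:−1/1728 t=2:+1/576 t=3:−1/1728 t=4:+1/69120 = 7/11520
(3j)²=2/143 [(5 4 5; 0 0 0)], sign=-1
Σ_t [1,2]: t=1:−1/25920 t=2:+1/11520 = 1/20736
(3j)²=5/429 [(5 4 5; -2 -2 4)], sign=-1
⇒ 4πI² = 30/169
I = (+1)√(30/169/(4π)) = 0.11885360

0.118854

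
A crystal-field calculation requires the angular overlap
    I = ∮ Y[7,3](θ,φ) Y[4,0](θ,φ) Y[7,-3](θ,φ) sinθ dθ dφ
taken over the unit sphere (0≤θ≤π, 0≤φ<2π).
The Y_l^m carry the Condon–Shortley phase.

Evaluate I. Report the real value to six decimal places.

m-sum 0 ✓  L=18 even ✓  3≤7≤11 ✓
Π(2lᵢ+1) = 15×9×15 = 2025
triangle coeff Δ(7,4,7) = 1/58198140
Σ_t [0,4]: t=0:+1/17418240 t=1:−1/622080 t=2:+1/230400 t=3:−1/622080 t=4:+1/17418240 = 1/806400
(3j)²=2268/230945 [(7 4 7; 0 0 0)], sign=-1
Σ_t [0,4]: t=0:+1/9953280 t=1:−1/1088640 t=2:+1/1290240 t=3:−1/13063680 t=4:+1/2090188800 = -83/696729600
(3j)²=6889/6466460 [(7 4 7; 3 0 -3)], sign=-1
⇒ 4πI² = 45198729/2133423721
I = (+1)√(45198729/2133423721/(4π)) = 0.04106006

0.041060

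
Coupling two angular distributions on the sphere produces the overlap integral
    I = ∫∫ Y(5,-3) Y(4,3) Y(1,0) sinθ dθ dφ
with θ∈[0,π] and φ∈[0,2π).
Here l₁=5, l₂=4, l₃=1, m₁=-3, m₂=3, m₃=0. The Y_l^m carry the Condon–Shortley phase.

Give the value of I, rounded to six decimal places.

Checks pass: Σm=0; 10 even; l₃=1∈[1,9].
(2·5+1)(2·4+1)(2·1+1) = 297
Δ: 8! 2! 0! / 11! → 1/495
sum: t=4:+1/576 = 1/576
3j²(5 4 1; 0 0 0) = Δ·Π!·Σ² = 5/99  (sign -1)
sum: t=7:−1/5040 = -1/5040
3j²(5 4 1; -3 3 0) = Δ·Π!·Σ² = 16/495  (sign +1)
combine: 4πI² = 297·5/99·16/495 = 16/33
take √, sign -1: I = -0.19642560

-0.196426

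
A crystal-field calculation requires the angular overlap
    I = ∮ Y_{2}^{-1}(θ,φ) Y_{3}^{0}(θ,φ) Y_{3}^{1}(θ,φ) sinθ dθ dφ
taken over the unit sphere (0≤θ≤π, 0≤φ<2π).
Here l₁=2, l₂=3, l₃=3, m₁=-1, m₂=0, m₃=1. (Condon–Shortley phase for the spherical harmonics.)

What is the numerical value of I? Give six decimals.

-0.059471

Checks pass: Σm=0; 8 even; l₃=3∈[1,5].
(2·2+1)(2·3+1)(2·3+1) = 245
Δ: 2! 2! 4! / 9! → 1/3780
sum: t=0:+1/24 t=1:−1/4 t=2:+1/24 = -1/6
3j²(2 3 3; 0 0 0) = Δ·Π!·Σ² = 4/105  (sign +1)
sum: t=1:−1/8 t=2:+1/12 = -1/24
3j²(2 3 3; -1 0 1) = Δ·Π!·Σ² = 1/210  (sign -1)
combine: 4πI² = 245·4/105·1/210 = 2/45
take √, sign -1: I = -0.05947080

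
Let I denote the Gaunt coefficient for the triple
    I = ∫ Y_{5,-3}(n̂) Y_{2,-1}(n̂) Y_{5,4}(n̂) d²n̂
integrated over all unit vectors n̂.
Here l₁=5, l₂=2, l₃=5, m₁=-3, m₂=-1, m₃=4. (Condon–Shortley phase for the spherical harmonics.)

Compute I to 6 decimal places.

Rules hold: Σm=0, L=12 even, 3≤5≤7.
N = 11·5·11 = 605
Δ = 2!·8!·2!/13! = 1/38610
Racah Σ t=0..2: t=0:+1/2880 t=1:−1/576 t=2:+1/2880 = -1/960
⇒ 3j(5 2 5; 0 0 0)² = 10/429, sgn +1
Racah Σ t=0..1: t=0:+1/80640 t=1:−1/10080 = -1/11520
⇒ 3j(5 2 5; -3 -1 4)² = 49/1430, sgn +1
4πI² = N·(3j₀)²·(3jₘ)² = 245/507
I = +1·√(0.483235/4π) = 0.19609844

0.196098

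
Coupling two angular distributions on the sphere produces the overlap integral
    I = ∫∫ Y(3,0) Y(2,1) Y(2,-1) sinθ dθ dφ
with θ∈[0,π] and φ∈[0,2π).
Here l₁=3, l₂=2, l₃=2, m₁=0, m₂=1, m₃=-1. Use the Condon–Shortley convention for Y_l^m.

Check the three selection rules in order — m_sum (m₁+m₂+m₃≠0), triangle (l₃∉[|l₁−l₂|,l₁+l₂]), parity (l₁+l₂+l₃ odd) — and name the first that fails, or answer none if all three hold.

azimuthal sum: 0 + 1 − 1 = 0  ✓
1 ≤ 2 ≤ 5 (triangle on l)  ✓
L = 3 + 2 + 2 = 7 (odd)  ✗

parity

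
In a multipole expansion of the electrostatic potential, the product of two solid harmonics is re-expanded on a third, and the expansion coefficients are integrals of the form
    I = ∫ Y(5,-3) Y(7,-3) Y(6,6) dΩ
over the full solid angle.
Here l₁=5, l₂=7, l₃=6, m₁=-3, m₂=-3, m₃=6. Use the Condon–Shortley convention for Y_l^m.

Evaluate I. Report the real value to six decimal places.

-0.117735

Rules hold: Σm=0, L=18 even, 2≤6≤12.
N = 11·15·13 = 2145
Δ = 6!·4!·8!/19! = 1/174594420
Racah Σ t=1..5: t=1:−1/4147200 t=2:+1/207360 t=3:−1/82944 t=4:+1/207360 t=5:−1/4147200 = -1/345600
⇒ 3j(5 7 6; 0 0 0)² = 420/46189, sgn -1
Racah Σ t=4..4: t=4:+1/46448640 = 1/46448640
⇒ 3j(5 7 6; -3 -3 6)² = 75/8398, sgn +1
4πI² = N·(3j₀)²·(3jₘ)² = 236250/1356277
I = -1·√(0.17419/4π) = -0.11773532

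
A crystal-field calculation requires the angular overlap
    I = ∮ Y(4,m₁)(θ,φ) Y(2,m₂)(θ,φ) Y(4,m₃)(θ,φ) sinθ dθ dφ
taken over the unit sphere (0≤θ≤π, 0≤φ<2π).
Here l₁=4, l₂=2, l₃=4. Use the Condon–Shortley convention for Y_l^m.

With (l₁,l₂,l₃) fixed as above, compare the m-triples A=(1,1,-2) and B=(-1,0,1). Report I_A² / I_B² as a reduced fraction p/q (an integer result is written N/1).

243/289

Same 4,2,4: normalisation and zero-m 3j drop out of the ratio.
A: Δ: 2! 6! 2! / 11! → 1/13860; sum: t=1:−1/96 t=2:+1/240 = -1/160; 3j²(4 2 4; 1 1 -2) = Δ·Π!·Σ² = 27/1540  (sign -1)
B: Δ: 2! 6! 2! / 11! → 1/13860; sum: t=0:+1/480 t=1:−1/48 t=2:+1/144 = -17/1440; 3j²(4 2 4; -1 0 1) = Δ·Π!·Σ² = 289/13860  (sign +1)
I_A²/I_B² = (27/1540)/(289/13860) = 243/289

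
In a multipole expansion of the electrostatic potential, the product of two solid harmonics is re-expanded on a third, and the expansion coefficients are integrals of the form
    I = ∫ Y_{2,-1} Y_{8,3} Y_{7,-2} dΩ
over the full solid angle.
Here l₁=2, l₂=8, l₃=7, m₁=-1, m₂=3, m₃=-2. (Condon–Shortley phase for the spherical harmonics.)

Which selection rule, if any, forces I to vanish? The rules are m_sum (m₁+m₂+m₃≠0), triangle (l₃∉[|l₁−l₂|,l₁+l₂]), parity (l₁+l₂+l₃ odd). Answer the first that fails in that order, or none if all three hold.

Σmᵢ = 0  ✓
l₃∈[|l₁−l₂|,l₁+l₂]=[6,10], have l₃=7  ✓
Σlᵢ = 17 ⇒ odd  ✗

parity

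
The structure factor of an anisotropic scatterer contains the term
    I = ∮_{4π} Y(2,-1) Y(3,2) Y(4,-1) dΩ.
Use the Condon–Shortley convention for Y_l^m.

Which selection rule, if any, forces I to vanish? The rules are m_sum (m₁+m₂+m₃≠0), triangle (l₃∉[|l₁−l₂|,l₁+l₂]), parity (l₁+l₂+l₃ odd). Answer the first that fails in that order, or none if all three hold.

m₁+m₂+m₃ = -1 + 2 − 1 = 0  ✓
triangle: |2−3|=1 ≤ l₃=4 ≤ 2+3=5  ✓
parity: l₁+l₂+l₃ = 9 is odd  ✗

parity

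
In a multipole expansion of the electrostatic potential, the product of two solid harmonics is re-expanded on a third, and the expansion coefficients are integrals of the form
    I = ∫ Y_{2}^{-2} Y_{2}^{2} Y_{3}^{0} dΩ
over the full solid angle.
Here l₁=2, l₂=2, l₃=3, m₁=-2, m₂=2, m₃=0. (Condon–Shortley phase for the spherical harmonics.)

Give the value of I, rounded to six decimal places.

0.000000

L=7 odd ⇒ parity kills the (l;000) factor ⇒ I = 0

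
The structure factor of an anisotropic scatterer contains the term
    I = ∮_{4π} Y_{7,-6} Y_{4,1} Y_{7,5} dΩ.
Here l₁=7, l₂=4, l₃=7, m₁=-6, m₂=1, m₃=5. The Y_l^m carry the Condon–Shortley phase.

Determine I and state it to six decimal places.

-0.082726

Rules hold: Σm=0, L=18 even, 3≤7≤11.
N = 15·9·15 = 2025
Δ = 4!·10!·4!/19! = 1/58198140
Racah Σ t=0..4: t=0:+1/17418240 t=1:−1/622080 t=2:+1/230400 t=3:−1/622080 t=4:+1/17418240 = 1/806400
⇒ 3j(7 4 7; 0 0 0)² = 2268/230945, sgn -1
Racah Σ t=3..4: t=3:−1/87091200 t=4:+1/52254720 = 1/130636800
⇒ 3j(7 4 7; -6 1 5)² = 88/20349, sgn +1
4πI² = N·(3j₀)²·(3jₘ)² = 116640/1356277
I = -1·√(0.0860001/4π) = -0.08272650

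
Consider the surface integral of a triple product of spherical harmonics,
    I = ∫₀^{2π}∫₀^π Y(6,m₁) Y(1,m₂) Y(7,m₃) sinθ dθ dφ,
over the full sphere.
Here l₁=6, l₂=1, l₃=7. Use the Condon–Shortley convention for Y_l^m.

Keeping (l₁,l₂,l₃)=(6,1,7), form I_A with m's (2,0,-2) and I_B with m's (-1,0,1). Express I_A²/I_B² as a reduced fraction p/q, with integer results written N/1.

l's match ⇒ only the (l;m) 3-j factors differ between A and B.
A: triangle coeff Δ(6,1,7) = 1/1365; Σ_t [0,0]: t=0:+1/967680 = 1/967680; (3j)²=3/91 [(6 1 7; 2 0 -2)], sign=-1
B: triangle coeff Δ(6,1,7) = 1/1365; Σ_t [0,0]: t=0:+1/604800 = 1/604800; (3j)²=16/455 [(6 1 7; -1 0 1)], sign=+1
I_A²/I_B² = (3/91)/(16/455) = 15/16

15/16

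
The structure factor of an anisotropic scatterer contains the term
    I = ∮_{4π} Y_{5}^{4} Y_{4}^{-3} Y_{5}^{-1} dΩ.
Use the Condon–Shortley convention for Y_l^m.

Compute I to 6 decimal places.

m-sum 0 ✓  L=14 even ✓  1≤5≤9 ✓
Π(2lᵢ+1) = 11×9×11 = 1089
triangle coeff Δ(5,4,5) = 1/3153150
Σ_t [0,4]: t=0:+1/69120 t=1:−1/1728 t=2:+1/576 t=3:−1/1728 t=4:+1/69120 = 7/11520
(3j)²=2/143 [(5 4 5; 0 0 0)], sign=-1
Σ_t [0,1]: t=0:+1/17280 t=1:−1/103680 = 1/20736
(3j)²=10/429 [(5 4 5; 4 -3 -1)], sign=+1
⇒ 4πI² = 60/169
I = (-1)√(60/169/(4π)) = -0.16808437

-0.168084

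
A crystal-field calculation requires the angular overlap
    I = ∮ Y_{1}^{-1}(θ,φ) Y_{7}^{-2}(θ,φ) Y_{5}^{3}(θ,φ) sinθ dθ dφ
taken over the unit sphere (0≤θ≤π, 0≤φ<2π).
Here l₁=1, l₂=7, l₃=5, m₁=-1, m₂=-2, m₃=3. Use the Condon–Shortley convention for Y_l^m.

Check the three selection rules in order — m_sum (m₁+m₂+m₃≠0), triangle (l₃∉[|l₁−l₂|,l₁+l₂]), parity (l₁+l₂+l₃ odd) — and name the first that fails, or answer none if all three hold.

triangle

azimuthal sum: -1 − 2 + 3 = 0  ✓
6 ≤ 5 ≤ 8 (triangle on l)  ✗
L = 1 + 7 + 5 = 13 (odd)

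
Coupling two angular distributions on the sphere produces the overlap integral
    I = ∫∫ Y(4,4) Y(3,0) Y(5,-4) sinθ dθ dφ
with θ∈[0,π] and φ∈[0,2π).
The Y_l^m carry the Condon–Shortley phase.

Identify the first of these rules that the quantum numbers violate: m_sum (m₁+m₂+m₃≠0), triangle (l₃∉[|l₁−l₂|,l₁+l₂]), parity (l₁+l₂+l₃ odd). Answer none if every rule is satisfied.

azimuthal sum: 4 + 0 − 4 = 0  ✓
1 ≤ 5 ≤ 7 (triangle on l)  ✓
L = 4 + 3 + 5 = 12 (even)  ✓

none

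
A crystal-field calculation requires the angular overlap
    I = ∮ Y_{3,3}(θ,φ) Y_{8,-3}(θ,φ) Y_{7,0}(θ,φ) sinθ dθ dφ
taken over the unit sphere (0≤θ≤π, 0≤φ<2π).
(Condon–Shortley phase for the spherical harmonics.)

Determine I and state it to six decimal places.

0.183025

Checks pass: Σm=0; 18 even; l₃=7∈[5,11].
(2·3+1)(2·8+1)(2·7+1) = 1785
Δ: 4! 2! 12! / 19! → 1/5290740
sum: t=1:−1/7257600 t=2:+1/2073600 t=3:−1/7257600 = 1/4838400
3j²(3 8 7; 0 0 0) = Δ·Π!·Σ² = 252/20995  (sign -1)
sum: t=0:+1/29030400 = 1/29030400
3j²(3 8 7; 3 -3 0) = Δ·Π!·Σ² = 165/8398  (sign -1)
combine: 4πI² = 1785·252/20995·165/8398 = 436590/1037153
take √, sign +1: I = 0.18302506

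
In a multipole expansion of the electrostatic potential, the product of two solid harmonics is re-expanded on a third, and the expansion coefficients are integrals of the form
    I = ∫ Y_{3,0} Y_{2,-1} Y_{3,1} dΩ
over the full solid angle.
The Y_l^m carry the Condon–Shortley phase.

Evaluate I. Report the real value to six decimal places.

Rules hold: Σm=0, L=8 even, 1≤3≤5.
N = 7·5·7 = 245
Δ = 2!·4!·2!/9! = 1/3780
Racah Σ t=0..2: t=0:+1/24 t=1:−1/4 t=2:+1/24 = -1/6
⇒ 3j(3 2 3; 0 0 0)² = 4/105, sgn +1
Racah Σ t=0..1: t=0:+1/12 t=1:−1/8 = -1/24
⇒ 3j(3 2 3; 0 -1 1)² = 1/210, sgn -1
4πI² = N·(3j₀)²·(3jₘ)² = 2/45
I = -1·√(0.0444444/4π) = -0.05947080

-0.059471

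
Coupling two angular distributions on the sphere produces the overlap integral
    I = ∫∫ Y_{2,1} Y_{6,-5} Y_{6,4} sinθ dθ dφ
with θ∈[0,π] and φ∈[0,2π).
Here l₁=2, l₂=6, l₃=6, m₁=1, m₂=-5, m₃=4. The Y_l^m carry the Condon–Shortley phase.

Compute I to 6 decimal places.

-0.197649

m-sum 0 ✓  L=14 even ✓  4≤6≤8 ✓
Π(2lᵢ+1) = 5×13×13 = 845
triangle coeff Δ(2,6,6) = 1/90090
Σ_t [0,2]: t=0:+1/69120 t=1:−1/14400 t=2:+1/69120 = -7/172800
(3j)²=14/715 [(2 6 6; 0 0 0)], sign=-1
Σ_t [0,1]: t=0:+1/725760 t=1:−1/7257600 = 1/806400
(3j)²=27/910 [(2 6 6; 1 -5 4)], sign=+1
⇒ 4πI² = 27/55
I = (-1)√(27/55/(4π)) = -0.19764945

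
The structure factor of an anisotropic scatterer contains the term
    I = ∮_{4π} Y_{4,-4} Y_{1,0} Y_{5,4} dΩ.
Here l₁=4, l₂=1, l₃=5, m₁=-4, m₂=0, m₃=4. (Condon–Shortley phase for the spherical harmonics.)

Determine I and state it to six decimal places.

0.147319

Checks pass: Σm=0; 10 even; l₃=5∈[3,5].
(2·4+1)(2·1+1)(2·5+1) = 297
Δ: 0! 8! 2! / 11! → 1/495
sum: t=0:+1/576 = 1/576
3j²(4 1 5; 0 0 0) = Δ·Π!·Σ² = 5/99  (sign -1)
sum: t=0:+1/40320 = 1/40320
3j²(4 1 5; -4 0 4) = Δ·Π!·Σ² = 1/55  (sign -1)
combine: 4πI² = 297·5/99·1/55 = 3/11
take √, sign +1: I = 0.14731920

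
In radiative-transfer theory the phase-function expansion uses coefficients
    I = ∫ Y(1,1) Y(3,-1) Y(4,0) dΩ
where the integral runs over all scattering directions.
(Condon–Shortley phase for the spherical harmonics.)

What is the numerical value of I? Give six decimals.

Checks pass: Σm=0; 8 even; l₃=4∈[2,4].
(2·1+1)(2·3+1)(2·4+1) = 189
Δ: 0! 2! 6! / 9! → 1/252
sum: t=0:+1/36 = 1/36
3j²(1 3 4; 0 0 0) = Δ·Π!·Σ² = 4/63  (sign +1)
sum: t=0:+1/96 = 1/96
3j²(1 3 4; 1 -1 0) = Δ·Π!·Σ² = 1/42  (sign +1)
combine: 4πI² = 189·4/63·1/42 = 2/7
take √, sign +1: I = 0.15078601

0.150786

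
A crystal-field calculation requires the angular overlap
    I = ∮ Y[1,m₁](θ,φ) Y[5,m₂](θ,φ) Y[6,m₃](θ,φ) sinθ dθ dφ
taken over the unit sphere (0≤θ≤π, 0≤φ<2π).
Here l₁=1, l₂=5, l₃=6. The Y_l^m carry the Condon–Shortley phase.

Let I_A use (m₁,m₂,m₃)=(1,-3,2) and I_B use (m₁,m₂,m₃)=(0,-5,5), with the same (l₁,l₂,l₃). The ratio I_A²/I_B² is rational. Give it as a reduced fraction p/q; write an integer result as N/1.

Same 1,5,6: normalisation and zero-m 3j drop out of the ratio.
A: Δ: 0! 2! 10! / 13! → 1/858; sum: t=0:+1/161280 = 1/161280; 3j²(1 5 6; 1 -3 2) = Δ·Π!·Σ² = 1/143  (sign +1)
B: Δ: 0! 2! 10! / 13! → 1/858; sum: t=0:+1/3628800 = 1/3628800; 3j²(1 5 6; 0 -5 5) = Δ·Π!·Σ² = 1/78  (sign -1)
I_A²/I_B² = (1/143)/(1/78) = 6/11

6/11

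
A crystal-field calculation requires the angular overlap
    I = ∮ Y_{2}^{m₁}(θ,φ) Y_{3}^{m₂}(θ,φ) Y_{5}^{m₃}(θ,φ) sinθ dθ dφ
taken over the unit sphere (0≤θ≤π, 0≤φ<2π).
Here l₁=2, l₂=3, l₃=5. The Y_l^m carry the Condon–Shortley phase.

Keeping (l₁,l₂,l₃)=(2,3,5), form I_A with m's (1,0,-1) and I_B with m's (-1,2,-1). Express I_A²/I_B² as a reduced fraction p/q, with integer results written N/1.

10/3

l's match ⇒ only the (l;m) 3-j factors differ between A and B.
A: triangle coeff Δ(2,3,5) = 1/2310; Σ_t [0,0]: t=0:+1/216 = 1/216; (3j)²=8/231 [(2 3 5; 1 0 -1)], sign=+1
B: triangle coeff Δ(2,3,5) = 1/2310; Σ_t [0,0]: t=0:+1/720 = 1/720; (3j)²=4/385 [(2 3 5; -1 2 -1)], sign=+1
I_A²/I_B² = (8/231)/(4/385) = 10/3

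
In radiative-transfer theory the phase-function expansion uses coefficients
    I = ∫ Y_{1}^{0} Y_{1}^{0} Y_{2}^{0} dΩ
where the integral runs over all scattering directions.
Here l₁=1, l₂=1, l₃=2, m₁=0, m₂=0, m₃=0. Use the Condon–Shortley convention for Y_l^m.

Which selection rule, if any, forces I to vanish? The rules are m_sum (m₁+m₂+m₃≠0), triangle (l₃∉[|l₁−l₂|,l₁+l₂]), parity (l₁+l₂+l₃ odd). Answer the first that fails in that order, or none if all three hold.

azimuthal sum: 0 + 0 + 0 = 0  ✓
0 ≤ 2 ≤ 2 (triangle on l)  ✓
L = 1 + 1 + 2 = 4 (even)  ✓

none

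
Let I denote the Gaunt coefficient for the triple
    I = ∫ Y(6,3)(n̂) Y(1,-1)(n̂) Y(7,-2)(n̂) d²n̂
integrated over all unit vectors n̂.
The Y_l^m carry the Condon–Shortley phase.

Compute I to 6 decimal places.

Rules hold: Σm=0, L=14 even, 5≤7≤7.
N = 13·3·15 = 585
Δ = 0!·12!·2!/15! = 1/1365
Racah Σ t=0..0: t=0:+1/518400 = 1/518400
⇒ 3j(6 1 7; 0 0 0)² = 7/195, sgn -1
Racah Σ t=0..0: t=0:+1/4354560 = 1/4354560
⇒ 3j(6 1 7; 3 -1 -2)² = 2/273, sgn -1
4πI² = N·(3j₀)²·(3jₘ)² = 2/13
I = +1·√(0.153846/4π) = 0.11064668

0.110647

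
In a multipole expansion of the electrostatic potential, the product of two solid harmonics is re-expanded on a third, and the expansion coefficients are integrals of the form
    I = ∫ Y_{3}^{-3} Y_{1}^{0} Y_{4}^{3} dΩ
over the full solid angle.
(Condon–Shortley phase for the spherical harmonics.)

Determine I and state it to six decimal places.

Rules hold: Σm=0, L=8 even, 2≤4≤4.
N = 7·3·9 = 189
Δ = 0!·6!·2!/9! = 1/252
Racah Σ t=0..0: t=0:+1/36 = 1/36
⇒ 3j(3 1 4; 0 0 0)² = 4/63, sgn +1
Racah Σ t=0..0: t=0:+1/720 = 1/720
⇒ 3j(3 1 4; -3 0 3)² = 1/36, sgn -1
4πI² = N·(3j₀)²·(3jₘ)² = 1/3
I = -1·√(0.333333/4π) = -0.16286750

-0.162868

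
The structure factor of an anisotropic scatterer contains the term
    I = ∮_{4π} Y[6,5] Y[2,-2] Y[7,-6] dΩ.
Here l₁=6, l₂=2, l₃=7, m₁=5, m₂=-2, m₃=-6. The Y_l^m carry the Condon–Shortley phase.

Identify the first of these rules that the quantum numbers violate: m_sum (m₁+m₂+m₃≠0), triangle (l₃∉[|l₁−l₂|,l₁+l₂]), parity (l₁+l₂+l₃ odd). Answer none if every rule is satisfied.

m_sum

Σmᵢ = -3  ✗
l₃∈[|l₁−l₂|,l₁+l₂]=[4,8], have l₃=7
Σlᵢ = 15 ⇒ odd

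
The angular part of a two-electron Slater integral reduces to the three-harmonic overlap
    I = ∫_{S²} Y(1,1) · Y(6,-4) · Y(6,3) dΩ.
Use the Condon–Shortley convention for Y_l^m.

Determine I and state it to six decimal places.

Σlᵢ=13 odd — θ-integrand is odd under cosθ→−cosθ; I=0

0.000000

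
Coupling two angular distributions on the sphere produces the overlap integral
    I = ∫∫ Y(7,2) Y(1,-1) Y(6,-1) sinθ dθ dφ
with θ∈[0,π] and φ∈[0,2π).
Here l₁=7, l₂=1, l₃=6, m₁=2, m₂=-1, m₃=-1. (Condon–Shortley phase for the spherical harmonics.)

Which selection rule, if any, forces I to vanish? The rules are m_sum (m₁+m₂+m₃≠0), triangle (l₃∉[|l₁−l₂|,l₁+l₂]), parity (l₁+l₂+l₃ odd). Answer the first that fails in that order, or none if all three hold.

none

azimuthal sum: 2 − 1 − 1 = 0  ✓
6 ≤ 6 ≤ 8 (triangle on l)  ✓
L = 7 + 1 + 6 = 14 (even)  ✓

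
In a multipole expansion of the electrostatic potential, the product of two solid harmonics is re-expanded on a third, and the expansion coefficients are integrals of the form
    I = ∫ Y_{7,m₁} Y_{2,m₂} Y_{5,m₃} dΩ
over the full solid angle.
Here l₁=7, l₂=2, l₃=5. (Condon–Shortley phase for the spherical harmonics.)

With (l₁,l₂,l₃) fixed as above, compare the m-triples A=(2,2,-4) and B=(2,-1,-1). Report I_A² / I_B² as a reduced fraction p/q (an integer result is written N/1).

1/84

Same 7,2,5: normalisation and zero-m 3j drop out of the ratio.
A: Δ: 4! 10! 0! / 15! → 1/15015; sum: t=4:+1/8709120 = 1/8709120; 3j²(7 2 5; 2 2 -4) = Δ·Π!·Σ² = 1/3003  (sign -1)
B: Δ: 4! 10! 0! / 15! → 1/15015; sum: t=1:−1/103680 = -1/103680; 3j²(7 2 5; 2 -1 -1) = Δ·Π!·Σ² = 4/143  (sign -1)
I_A²/I_B² = (1/3003)/(4/143) = 1/84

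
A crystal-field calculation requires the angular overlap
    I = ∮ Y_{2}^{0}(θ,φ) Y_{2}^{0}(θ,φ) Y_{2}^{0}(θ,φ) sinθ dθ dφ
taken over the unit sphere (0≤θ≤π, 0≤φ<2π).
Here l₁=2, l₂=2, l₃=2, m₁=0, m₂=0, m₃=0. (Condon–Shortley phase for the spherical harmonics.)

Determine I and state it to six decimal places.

0.180224

m-sum 0 ✓  L=6 even ✓  0≤2≤4 ✓
Π(2lᵢ+1) = 5×5×5 = 125
triangle coeff Δ(2,2,2) = 1/630
Σ_t [0,2]: t=0:+1/8 t=1:−1/1 t=2:+1/8 = -3/4
(3j)²=2/35 [(2 2 2; 0 0 0)], sign=-1
(m-triple is (0,0,0) — same symbol as above.)
⇒ 4πI² = 20/49
I = (+1)√(20/49/(4π)) = 0.18022375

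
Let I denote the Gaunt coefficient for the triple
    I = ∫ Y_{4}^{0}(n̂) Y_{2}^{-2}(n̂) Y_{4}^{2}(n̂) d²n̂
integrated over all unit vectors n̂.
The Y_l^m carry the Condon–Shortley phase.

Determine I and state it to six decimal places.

Checks pass: Σm=0; 10 even; l₃=4∈[2,6].
(2·4+1)(2·2+1)(2·4+1) = 405
Δ: 2! 6! 2! / 11! → 1/13860
sum: t=0:+1/192 t=1:−1/36 t=2:+1/192 = -5/288
3j²(4 2 4; 0 0 0) = Δ·Π!·Σ² = 20/693  (sign -1)
sum: t=0:+1/192 = 1/192
3j²(4 2 4; 0 -2 2) = Δ·Π!·Σ² = 3/77  (sign +1)
combine: 4πI² = 405·20/693·3/77 = 2700/5929
take √, sign -1: I = -0.19036462

-0.190365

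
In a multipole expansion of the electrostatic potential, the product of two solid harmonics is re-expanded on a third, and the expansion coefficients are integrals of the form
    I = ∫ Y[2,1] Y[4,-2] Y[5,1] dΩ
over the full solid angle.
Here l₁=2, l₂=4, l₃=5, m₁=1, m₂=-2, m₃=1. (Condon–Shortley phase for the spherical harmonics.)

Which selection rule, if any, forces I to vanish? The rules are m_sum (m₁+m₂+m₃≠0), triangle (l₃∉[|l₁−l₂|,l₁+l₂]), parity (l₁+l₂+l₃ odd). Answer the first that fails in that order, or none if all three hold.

parity

azimuthal sum: 1 − 2 + 1 = 0  ✓
2 ≤ 5 ≤ 6 (triangle on l)  ✓
L = 2 + 4 + 5 = 11 (odd)  ✗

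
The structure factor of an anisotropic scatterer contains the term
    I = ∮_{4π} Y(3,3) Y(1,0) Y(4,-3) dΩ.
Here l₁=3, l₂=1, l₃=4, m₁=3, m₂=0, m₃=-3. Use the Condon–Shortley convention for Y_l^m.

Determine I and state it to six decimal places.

Checks pass: Σm=0; 8 even; l₃=4∈[2,4].
(2·3+1)(2·1+1)(2·4+1) = 189
Δ: 0! 6! 2! / 9! → 1/252
sum: t=0:+1/36 = 1/36
3j²(3 1 4; 0 0 0) = Δ·Π!·Σ² = 4/63  (sign +1)
sum: t=0:+1/720 = 1/720
3j²(3 1 4; 3 0 -3) = Δ·Π!·Σ² = 1/36  (sign -1)
combine: 4πI² = 189·4/63·1/36 = 1/3
take √, sign -1: I = -0.16286750

-0.162868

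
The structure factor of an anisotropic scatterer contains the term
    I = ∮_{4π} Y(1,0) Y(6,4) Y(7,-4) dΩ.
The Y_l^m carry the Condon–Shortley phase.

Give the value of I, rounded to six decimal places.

0.201000

m-sum 0 ✓  L=14 even ✓  5≤7≤7 ✓
Π(2lᵢ+1) = 3×13×15 = 585
triangle coeff Δ(1,6,7) = 1/1365
Σ_t [0,0]: t=0:+1/518400 = 1/518400
(3j)²=7/195 [(1 6 7; 0 0 0)], sign=-1
Σ_t [0,0]: t=0:+1/7257600 = 1/7257600
(3j)²=11/455 [(1 6 7; 0 4 -4)], sign=-1
⇒ 4πI² = 33/65
I = (+1)√(33/65/(4π)) = 0.20099968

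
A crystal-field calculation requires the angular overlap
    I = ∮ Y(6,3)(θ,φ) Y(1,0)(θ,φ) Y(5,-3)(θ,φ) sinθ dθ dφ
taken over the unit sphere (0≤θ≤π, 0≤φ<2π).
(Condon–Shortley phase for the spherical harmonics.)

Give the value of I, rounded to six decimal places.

Checks pass: Σm=0; 12 even; l₃=5∈[5,7].
(2·6+1)(2·1+1)(2·5+1) = 429
Δ: 2! 10! 0! / 13! → 1/858
sum: t=1:−1/14400 = -1/14400
3j²(6 1 5; 0 0 0) = Δ·Π!·Σ² = 6/143  (sign +1)
sum: t=1:−1/80640 = -1/80640
3j²(6 1 5; 3 0 -3) = Δ·Π!·Σ² = 9/286  (sign -1)
combine: 4πI² = 429·6/143·9/286 = 81/143
take √, sign -1: I = -0.21230956

-0.212310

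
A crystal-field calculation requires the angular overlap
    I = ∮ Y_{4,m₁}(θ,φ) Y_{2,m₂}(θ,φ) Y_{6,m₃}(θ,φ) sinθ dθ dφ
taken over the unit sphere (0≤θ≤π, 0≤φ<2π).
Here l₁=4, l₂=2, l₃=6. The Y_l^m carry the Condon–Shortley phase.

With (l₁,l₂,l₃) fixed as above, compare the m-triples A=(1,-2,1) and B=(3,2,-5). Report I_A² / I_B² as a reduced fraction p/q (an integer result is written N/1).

7/66

Shared (l₁,l₂,l₃)=(4,2,6): N and (l;000)² cancel in I_A²/I_B².
A: Δ = 0!·8!·4!/13! = 1/6435; Racah Σ t=0..0: t=0:+1/17280 = 1/17280; ⇒ 3j(4 2 6; 1 -2 1)² = 7/1287, sgn -1
B: Δ = 0!·8!·4!/13! = 1/6435; Racah Σ t=0..0: t=0:+1/120960 = 1/120960; ⇒ 3j(4 2 6; 3 2 -5)² = 2/39, sgn -1
I_A²/I_B² = (7/1287)/(2/39) = 7/66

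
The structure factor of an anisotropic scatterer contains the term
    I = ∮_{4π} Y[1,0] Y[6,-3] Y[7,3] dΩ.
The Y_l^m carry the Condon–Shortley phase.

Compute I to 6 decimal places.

-0.221293

Rules hold: Σm=0, L=14 even, 5≤7≤7.
N = 3·13·15 = 585
Δ = 0!·2!·12!/15! = 1/1365
Racah Σ t=0..0: t=0:+1/518400 = 1/518400
⇒ 3j(1 6 7; 0 0 0)² = 7/195, sgn -1
Racah Σ t=0..0: t=0:+1/2177280 = 1/2177280
⇒ 3j(1 6 7; 0 -3 3)² = 8/273, sgn +1
4πI² = N·(3j₀)²·(3jₘ)² = 8/13
I = -1·√(0.615385/4π) = -0.22129336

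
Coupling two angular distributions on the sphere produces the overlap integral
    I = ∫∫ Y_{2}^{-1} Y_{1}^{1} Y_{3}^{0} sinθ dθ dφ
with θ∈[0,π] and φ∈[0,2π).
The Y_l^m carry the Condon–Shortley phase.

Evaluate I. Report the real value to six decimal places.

0.143048

Rules hold: Σm=0, L=6 even, 1≤3≤3.
N = 5·3·7 = 105
Δ = 0!·4!·2!/7! = 1/105
Racah Σ t=0..0: t=0:+1/4 = 1/4
⇒ 3j(2 1 3; 0 0 0)² = 3/35, sgn -1
Racah Σ t=0..0: t=0:+1/12 = 1/12
⇒ 3j(2 1 3; -1 1 0)² = 1/35, sgn -1
4πI² = N·(3j₀)²·(3jₘ)² = 9/35
I = +1·√(0.257143/4π) = 0.14304817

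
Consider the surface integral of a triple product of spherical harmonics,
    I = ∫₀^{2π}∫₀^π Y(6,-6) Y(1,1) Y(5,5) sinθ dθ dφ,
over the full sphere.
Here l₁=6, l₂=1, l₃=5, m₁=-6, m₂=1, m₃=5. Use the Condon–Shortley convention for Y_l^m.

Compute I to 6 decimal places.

0.331940

m-sum 0 ✓  L=12 even ✓  5≤5≤7 ✓
Π(2lᵢ+1) = 13×3×11 = 429
triangle coeff Δ(6,1,5) = 1/858
Σ_t [1,1]: t=1:−1/14400 = -1/14400
(3j)²=6/143 [(6 1 5; 0 0 0)], sign=+1
Σ_t [2,2]: t=2:+1/7257600 = 1/7257600
(3j)²=1/13 [(6 1 5; -6 1 5)], sign=+1
⇒ 4πI² = 18/13
I = (+1)√(18/13/(4π)) = 0.33194004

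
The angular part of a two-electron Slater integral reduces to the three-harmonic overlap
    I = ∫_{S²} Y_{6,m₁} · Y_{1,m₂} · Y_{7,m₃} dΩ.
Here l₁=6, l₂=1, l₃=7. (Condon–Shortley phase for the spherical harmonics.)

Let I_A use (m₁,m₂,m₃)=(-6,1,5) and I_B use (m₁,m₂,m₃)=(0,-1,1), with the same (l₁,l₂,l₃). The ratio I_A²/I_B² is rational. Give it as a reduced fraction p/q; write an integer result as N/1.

1/28

Same 6,1,7: normalisation and zero-m 3j drop out of the ratio.
A: Δ: 0! 12! 2! / 15! → 1/1365; sum: t=0:+1/958003200 = 1/958003200; 3j²(6 1 7; -6 1 5) = Δ·Π!·Σ² = 1/1365  (sign +1)
B: Δ: 0! 12! 2! / 15! → 1/1365; sum: t=0:+1/1036800 = 1/1036800; 3j²(6 1 7; 0 -1 1) = Δ·Π!·Σ² = 4/195  (sign +1)
I_A²/I_B² = (1/1365)/(4/195) = 1/28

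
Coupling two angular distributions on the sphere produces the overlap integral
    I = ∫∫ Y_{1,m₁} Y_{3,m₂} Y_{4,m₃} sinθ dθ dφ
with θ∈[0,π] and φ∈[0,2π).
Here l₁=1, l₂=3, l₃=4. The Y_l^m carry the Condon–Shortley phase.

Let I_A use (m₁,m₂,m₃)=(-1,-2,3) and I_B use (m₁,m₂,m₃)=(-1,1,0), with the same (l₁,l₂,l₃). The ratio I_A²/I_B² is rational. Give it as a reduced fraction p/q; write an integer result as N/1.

7/2

Same 1,3,4: normalisation and zero-m 3j drop out of the ratio.
A: Δ: 0! 2! 6! / 9! → 1/252; sum: t=0:+1/240 = 1/240; 3j²(1 3 4; -1 -2 3) = Δ·Π!·Σ² = 1/12  (sign -1)
B: Δ: 0! 2! 6! / 9! → 1/252; sum: t=0:+1/96 = 1/96; 3j²(1 3 4; -1 1 0) = Δ·Π!·Σ² = 1/42  (sign +1)
I_A²/I_B² = (1/12)/(1/42) = 7/2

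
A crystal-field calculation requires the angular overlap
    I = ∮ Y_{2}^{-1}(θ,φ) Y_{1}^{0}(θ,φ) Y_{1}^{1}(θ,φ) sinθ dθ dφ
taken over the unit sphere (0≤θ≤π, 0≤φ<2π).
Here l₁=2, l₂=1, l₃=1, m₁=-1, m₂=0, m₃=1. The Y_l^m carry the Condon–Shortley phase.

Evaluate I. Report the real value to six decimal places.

Rules hold: Σm=0, L=4 even, 1≤1≤3.
N = 5·3·3 = 45
Δ = 2!·2!·0!/5! = 1/30
Racah Σ t=1..1: t=1:−1/1 = -1/1
⇒ 3j(2 1 1; 0 0 0)² = 2/15, sgn +1
Racah Σ t=1..1: t=1:−1/2 = -1/2
⇒ 3j(2 1 1; -1 0 1)² = 1/10, sgn -1
4πI² = N·(3j₀)²·(3jₘ)² = 3/5
I = -1·√(0.6/4π) = -0.21850969

-0.218510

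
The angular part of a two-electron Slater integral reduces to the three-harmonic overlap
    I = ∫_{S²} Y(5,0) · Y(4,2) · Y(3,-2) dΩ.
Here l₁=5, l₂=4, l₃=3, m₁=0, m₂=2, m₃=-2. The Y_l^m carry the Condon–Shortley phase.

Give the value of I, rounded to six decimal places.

-0.171327

m-sum 0 ✓  L=12 even ✓  1≤3≤9 ✓
Π(2lᵢ+1) = 11×9×7 = 693
triangle coeff Δ(5,4,3) = 1/180180
Σ_t [2,4]: t=2:+1/576 t=3:−1/144 t=4:+1/576 = -1/288
(3j)²=20/1001 [(5 4 3; 0 0 0)], sign=+1
Σ_t [4,5]: t=4:+1/576 t=5:−1/2880 = 1/720
(3j)²=80/3003 [(5 4 3; 0 2 -2)], sign=-1
⇒ 4πI² = 4800/13013
I = (-1)√(4800/13013/(4π)) = -0.17132746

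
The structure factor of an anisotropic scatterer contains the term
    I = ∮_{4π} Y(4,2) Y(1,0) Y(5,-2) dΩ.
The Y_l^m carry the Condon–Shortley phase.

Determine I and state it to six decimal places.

m-sum 0 ✓  L=10 even ✓  3≤5≤5 ✓
Π(2lᵢ+1) = 9×3×11 = 297
triangle coeff Δ(4,1,5) = 1/495
Σ_t [0,0]: t=0:+1/576 = 1/576
(3j)²=5/99 [(4 1 5; 0 0 0)], sign=-1
Σ_t [0,0]: t=0:+1/1440 = 1/1440
(3j)²=7/165 [(4 1 5; 2 0 -2)], sign=-1
⇒ 4πI² = 7/11
I = (+1)√(7/11/(4π)) = 0.22503380

0.225034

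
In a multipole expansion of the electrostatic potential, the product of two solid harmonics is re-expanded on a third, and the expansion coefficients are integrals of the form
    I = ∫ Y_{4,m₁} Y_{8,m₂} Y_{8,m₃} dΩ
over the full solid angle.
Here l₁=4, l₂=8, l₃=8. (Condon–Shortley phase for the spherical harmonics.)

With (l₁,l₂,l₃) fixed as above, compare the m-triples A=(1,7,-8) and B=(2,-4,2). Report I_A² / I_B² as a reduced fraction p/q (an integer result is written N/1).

Shared (l₁,l₂,l₃)=(4,8,8): N and (l;000)² cancel in I_A²/I_B².
A: Δ = 4!·4!·12!/21! = 1/185175900; Racah Σ t=3..3: t=3:−1/68976230400 = -1/68976230400; ⇒ 3j(4 8 8; 1 7 -8)² = 65/2907, sgn -1
B: Δ = 4!·4!·12!/21! = 1/185175900; Racah Σ t=0..2: t=0:+1/92897280 t=1:−1/78382080 t=2:+1/696729600 = -1/1791590400; ⇒ 3j(4 8 8; 2 -4 2)² = 11/151164, sgn -1
I_A²/I_B² = (65/2907)/(11/151164) = 3380/11

3380/11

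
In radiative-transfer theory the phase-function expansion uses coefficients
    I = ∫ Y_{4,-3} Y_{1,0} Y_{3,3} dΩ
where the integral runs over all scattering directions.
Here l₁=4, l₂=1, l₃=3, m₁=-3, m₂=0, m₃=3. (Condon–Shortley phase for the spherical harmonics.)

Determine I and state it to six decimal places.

-0.162868

Rules hold: Σm=0, L=8 even, 3≤3≤5.
N = 9·3·7 = 189
Δ = 2!·6!·0!/9! = 1/252
Racah Σ t=1..1: t=1:−1/36 = -1/36
⇒ 3j(4 1 3; 0 0 0)² = 4/63, sgn +1
Racah Σ t=1..1: t=1:−1/720 = -1/720
⇒ 3j(4 1 3; -3 0 3)² = 1/36, sgn -1
4πI² = N·(3j₀)²·(3jₘ)² = 1/3
I = -1·√(0.333333/4π) = -0.16286750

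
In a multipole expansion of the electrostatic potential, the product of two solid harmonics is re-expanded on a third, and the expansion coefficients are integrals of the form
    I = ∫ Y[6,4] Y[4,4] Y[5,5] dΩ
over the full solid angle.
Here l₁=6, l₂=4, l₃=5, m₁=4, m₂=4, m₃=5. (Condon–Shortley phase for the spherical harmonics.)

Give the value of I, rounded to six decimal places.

Σmᵢ = 13 ≠ 0, so the φ-integral vanishes; I = 0

0.000000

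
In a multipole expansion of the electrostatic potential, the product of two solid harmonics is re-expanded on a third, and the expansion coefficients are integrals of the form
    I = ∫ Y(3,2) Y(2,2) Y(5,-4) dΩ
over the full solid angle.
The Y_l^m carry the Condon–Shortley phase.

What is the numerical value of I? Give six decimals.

0.268967

Checks pass: Σm=0; 10 even; l₃=5∈[1,5].
(2·3+1)(2·2+1)(2·5+1) = 385
Δ: 0! 6! 4! / 11! → 1/2310
sum: t=0:+1/144 = 1/144
3j²(3 2 5; 0 0 0) = Δ·Π!·Σ² = 10/231  (sign -1)
sum: t=0:+1/2880 = 1/2880
3j²(3 2 5; 2 2 -4) = Δ·Π!·Σ² = 3/55  (sign -1)
combine: 4πI² = 385·10/231·3/55 = 10/11
take √, sign +1: I = 0.26896683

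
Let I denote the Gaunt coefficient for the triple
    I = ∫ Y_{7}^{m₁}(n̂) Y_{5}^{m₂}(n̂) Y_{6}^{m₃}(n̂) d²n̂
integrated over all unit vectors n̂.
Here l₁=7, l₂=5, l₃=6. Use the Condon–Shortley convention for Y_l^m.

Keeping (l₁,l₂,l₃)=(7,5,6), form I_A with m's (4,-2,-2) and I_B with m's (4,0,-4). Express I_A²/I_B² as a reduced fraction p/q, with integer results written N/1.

Same 7,5,6: normalisation and zero-m 3j drop out of the ratio.
A: Δ: 6! 8! 4! / 19! → 1/174594420; sum: t=0:+1/3110400 t=1:−1/691200 t=2:+1/1451520 t=3:−1/34836480 = -1/2150400; 3j²(7 5 6; 4 -2 -2) = Δ·Π!·Σ² = 729/83980  (sign -1)
B: Δ: 6! 8! 4! / 19! → 1/174594420; sum: t=1:−1/4147200 t=2:+1/1451520 t=3:−1/5806080 = 1/3628800; 3j²(7 5 6; 4 0 -4) = Δ·Π!·Σ² = 320/29393  (sign +1)
I_A²/I_B² = (729/83980)/(320/29393) = 5103/6400

5103/6400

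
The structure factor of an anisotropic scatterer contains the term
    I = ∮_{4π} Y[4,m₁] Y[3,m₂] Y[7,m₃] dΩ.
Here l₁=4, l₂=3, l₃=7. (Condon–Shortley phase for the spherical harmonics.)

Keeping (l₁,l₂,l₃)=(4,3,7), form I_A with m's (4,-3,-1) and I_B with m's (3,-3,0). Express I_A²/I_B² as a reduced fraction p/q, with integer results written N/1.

1/7

Shared (l₁,l₂,l₃)=(4,3,7): N and (l;000)² cancel in I_A²/I_B².
A: Δ = 0!·8!·6!/15! = 1/45045; Racah Σ t=0..0: t=0:+1/29030400 = 1/29030400; ⇒ 3j(4 3 7; 4 -3 -1)² = 1/45045, sgn +1
B: Δ = 0!·8!·6!/15! = 1/45045; Racah Σ t=0..0: t=0:+1/3628800 = 1/3628800; ⇒ 3j(4 3 7; 3 -3 0)² = 1/6435, sgn -1
I_A²/I_B² = (1/45045)/(1/6435) = 1/7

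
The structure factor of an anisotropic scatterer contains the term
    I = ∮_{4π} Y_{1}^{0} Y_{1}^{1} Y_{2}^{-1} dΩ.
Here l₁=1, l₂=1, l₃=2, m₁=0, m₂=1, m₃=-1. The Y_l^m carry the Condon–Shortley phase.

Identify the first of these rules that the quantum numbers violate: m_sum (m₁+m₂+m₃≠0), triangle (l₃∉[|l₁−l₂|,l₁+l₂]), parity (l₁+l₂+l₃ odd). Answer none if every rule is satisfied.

none

m₁+m₂+m₃ = 0 + 1 − 1 = 0  ✓
triangle: |1−1|=0 ≤ l₃=2 ≤ 1+1=2  ✓
parity: l₁+l₂+l₃ = 4 is even  ✓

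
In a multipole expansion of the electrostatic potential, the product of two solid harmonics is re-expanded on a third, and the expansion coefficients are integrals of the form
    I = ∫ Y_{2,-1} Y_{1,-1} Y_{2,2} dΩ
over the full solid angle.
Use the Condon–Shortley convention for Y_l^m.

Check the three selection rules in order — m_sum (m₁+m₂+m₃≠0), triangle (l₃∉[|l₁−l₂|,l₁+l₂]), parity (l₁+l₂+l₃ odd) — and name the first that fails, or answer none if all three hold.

parity

azimuthal sum: -1 − 1 + 2 = 0  ✓
1 ≤ 2 ≤ 3 (triangle on l)  ✓
L = 2 + 1 + 2 = 5 (odd)  ✗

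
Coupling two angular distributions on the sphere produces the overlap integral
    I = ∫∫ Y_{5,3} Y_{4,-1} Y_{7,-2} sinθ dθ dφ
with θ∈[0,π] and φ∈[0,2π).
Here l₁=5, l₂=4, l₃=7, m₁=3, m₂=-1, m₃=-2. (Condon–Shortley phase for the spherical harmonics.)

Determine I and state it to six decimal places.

Checks pass: Σm=0; 16 even; l₃=7∈[1,9].
(2·5+1)(2·4+1)(2·7+1) = 1485
Δ: 2! 8! 6! / 17! → 1/6126120
sum: t=0:+1/69120 t=1:−1/20736 t=2:+1/69120 = -1/51840
3j²(5 4 7; 0 0 0) = Δ·Π!·Σ² = 280/21879  (sign +1)
sum: t=0:+1/103680 t=1:−1/241920 t=2:+1/9676800 = 163/29030400
3j²(5 4 7; 3 -1 -2) = Δ·Π!·Σ² = 26569/2042040  (sign -1)
combine: 4πI² = 1485·280/21879·26569/2042040 = 132845/537251
take √, sign -1: I = -0.14027461

-0.140275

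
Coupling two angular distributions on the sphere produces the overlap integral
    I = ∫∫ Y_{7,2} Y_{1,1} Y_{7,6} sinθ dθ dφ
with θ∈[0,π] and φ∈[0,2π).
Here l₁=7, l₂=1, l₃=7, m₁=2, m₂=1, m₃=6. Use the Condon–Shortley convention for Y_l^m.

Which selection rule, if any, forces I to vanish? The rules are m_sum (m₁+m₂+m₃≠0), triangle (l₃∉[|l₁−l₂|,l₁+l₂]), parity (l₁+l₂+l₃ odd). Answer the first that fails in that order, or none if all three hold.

m_sum

azimuthal sum: 2 + 1 + 6 = 9  ✗
6 ≤ 7 ≤ 8 (triangle on l)
L = 7 + 1 + 7 = 15 (odd)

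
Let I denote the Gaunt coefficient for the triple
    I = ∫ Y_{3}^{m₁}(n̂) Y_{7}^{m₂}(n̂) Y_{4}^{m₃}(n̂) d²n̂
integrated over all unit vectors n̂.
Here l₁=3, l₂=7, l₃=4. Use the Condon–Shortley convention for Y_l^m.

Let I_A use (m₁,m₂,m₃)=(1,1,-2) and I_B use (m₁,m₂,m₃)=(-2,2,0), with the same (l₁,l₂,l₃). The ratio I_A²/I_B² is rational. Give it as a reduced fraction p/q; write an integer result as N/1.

Shared (l₁,l₂,l₃)=(3,7,4): N and (l;000)² cancel in I_A²/I_B².
A: Δ = 6!·0!·8!/15! = 1/45045; Racah Σ t=2..2: t=2:+1/69120 = 1/69120; ⇒ 3j(3 7 4; 1 1 -2)² = 4/429, sgn +1
B: Δ = 6!·0!·8!/15! = 1/45045; Racah Σ t=5..5: t=5:−1/69120 = -1/69120; ⇒ 3j(3 7 4; -2 2 0)² = 2/143, sgn -1
I_A²/I_B² = (4/429)/(2/143) = 2/3

2/3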